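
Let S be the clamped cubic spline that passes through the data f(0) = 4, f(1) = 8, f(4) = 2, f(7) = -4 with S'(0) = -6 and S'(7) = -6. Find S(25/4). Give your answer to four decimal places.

Let M_i = S''(x_i). Step sizes h_i = 1, 3, 3; slopes of the chords Δ_i = (y_(i+1) - y_i)/h_i = 4, -2, -2.
  1·M_0 + 8·M_1 + 3·M_2 = 6(Δ_1 - Δ_0) = -36
  3·M_1 + 12·M_2 + 3·M_3 = 6(Δ_2 - Δ_1) = 0
Clamped end conditions give two more equations: 2h_0·M_0 + h_0·M_1 = 6(Δ_0 - S'(0)) = 60 and h_2·M_2 + 2h_2·M_3 = 6(S'(7) - Δ_2) = -24.
Solving: M_0 = 1092/31, M_1 = -324/31, M_2 = 128/31, M_3 = -188/31.
On [4, 7], S(t) = 2 - 96/31·(t - 4) + 64/31·(t - 4)² - 158/279·(t - 4)³.
With (t - 4) = 9/4: S(25/4) = -959/992.

-0.9667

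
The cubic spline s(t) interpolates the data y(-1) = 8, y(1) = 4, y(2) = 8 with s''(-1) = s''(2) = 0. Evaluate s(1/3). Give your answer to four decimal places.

3.8519

With σ_i denoting the second derivative at x_i, h_i = 2, 1, and Δ_i = (y_(i+1) − y_i)/h_i = -2, 4:
  2·σ_0 + 6·σ_1 + 1·σ_2 = 6(Δ_1 - Δ_0) = 36
Natural end conditions: σ_0 = σ_2 = 0.
Forward elimination and back-substitution give σ_0 = 0, σ_1 = 6, σ_2 = 0.
On [-1, 1], s(t) = 8 - 4·(t + 1) + 0·(t + 1)² + 1/2·(t + 1)³.
With (t + 1) = 4/3: s(1/3) = 104/27.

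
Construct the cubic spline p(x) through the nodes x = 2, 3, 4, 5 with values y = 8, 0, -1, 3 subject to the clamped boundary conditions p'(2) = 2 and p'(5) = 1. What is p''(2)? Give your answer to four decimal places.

-39.4667

With M_i denoting the second derivative at x_i, h_i = 1, 1, 1, and Δ_i = (y_(i+1) − y_i)/h_i = -8, -1, 4:
  1·M_0 + 4·M_1 + 1·M_2 = 6(Δ_1 - Δ_0) = 42
  1·M_1 + 4·M_2 + 1·M_3 = 6(Δ_2 - Δ_1) = 30
Clamped end conditions give two more equations: 2h_0·M_0 + h_0·M_1 = 6(Δ_0 - p'(2)) = -60 and h_2·M_2 + 2h_2·M_3 = 6(p'(5) - Δ_2) = -18.
Solving: M_0 = -592/15, M_1 = 284/15, M_2 = 86/15, M_3 = -178/15.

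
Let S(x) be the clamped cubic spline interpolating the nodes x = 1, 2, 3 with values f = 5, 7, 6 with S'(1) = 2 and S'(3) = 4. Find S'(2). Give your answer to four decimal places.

Write m_i for S''(x_i). With h_i = 1, 1 and divided differences Δ_i = 2, -1, the continuity of S' gives the tridiagonal system
  1·m_0 + 4·m_1 + 1·m_2 = 6(Δ_1 - Δ_0) = -18
Clamped end conditions give two more equations: 2h_0·m_0 + h_0·m_1 = 6(Δ_0 - S'(1)) = 0 and h_1·m_1 + 2h_1·m_2 = 6(S'(3) - Δ_1) = 30.
Solving the tridiagonal system: m_0 = 11/2, m_1 = -11, m_2 = 41/2.
On [2, 3], S'(x) = b_1 + 2c_1·(x - 2) + 3d_1·(x - 2)² with b_1 = Δ_1 - h_1(2m_1 + m_2)/6 = -3/4, c_1 = m_1/2 = -11/2, d_1 = (m_2 - m_1)/(6h_1) = 21/4. So S'(2) = -3/4.

-0.7500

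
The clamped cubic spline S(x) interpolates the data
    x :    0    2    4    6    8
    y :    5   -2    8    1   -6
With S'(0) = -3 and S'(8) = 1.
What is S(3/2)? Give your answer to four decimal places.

-1.5516

Write M_i for S''(x_i). With h_i = 2, 2, 2, 2 and divided differences Δ_i = -7/2, 5, -7/2, -7/2, the continuity of S' gives the tridiagonal system
  2·M_0 + 8·M_1 + 2·M_2 = 6(Δ_1 - Δ_0) = 51
  2·M_1 + 8·M_2 + 2·M_3 = 6(Δ_2 - Δ_1) = -51
  2·M_2 + 8·M_3 + 2·M_4 = 6(Δ_3 - Δ_2) = 0
Clamped end conditions give two more equations: 2h_0·M_0 + h_0·M_1 = 6(Δ_0 - S'(0)) = -3 and h_3·M_3 + 2h_3·M_4 = 6(S'(8) - Δ_3) = 27.
Solving the tridiagonal system: M_0 = -649/112, M_1 = 565/56, M_2 = -145/16, M_3 = 37/56, M_4 = 719/112.
On [0, 2], S(x) = 5 - 3·x - 649/224·x² + 593/448·x³.
With x = 3/2: S(3/2) = -5561/3584.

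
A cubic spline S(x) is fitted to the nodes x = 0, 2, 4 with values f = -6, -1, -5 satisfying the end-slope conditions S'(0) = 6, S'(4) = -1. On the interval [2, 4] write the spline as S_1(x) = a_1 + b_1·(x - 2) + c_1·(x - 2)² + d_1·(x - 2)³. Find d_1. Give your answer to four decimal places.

0.5313

Write σ_i for S''(x_i). With h_i = 2, 2 and divided differences Δ_i = 5/2, -2, the continuity of S' gives the tridiagonal system
  2·σ_0 + 8·σ_1 + 2·σ_2 = 6(Δ_1 - Δ_0) = -27
Clamped end conditions give two more equations: 2h_0·σ_0 + h_0·σ_1 = 6(Δ_0 - S'(0)) = -21 and h_1·σ_1 + 2h_1·σ_2 = 6(S'(4) - Δ_1) = 6.
Solving: σ_0 = -29/8, σ_1 = -13/4, σ_2 = 25/8.
On [2, 4], with S_1(x) = a_1 + b_1·(x - 2) + c_1·(x - 2)² + d_1·(x - 2)³: c_1 = σ_1/2 = -13/8, d_1 = (σ_2 - σ_1)/(6h_1) = 17/32, b_1 = Δ_1 - h_1(2σ_1 + σ_2)/6 = -7/8.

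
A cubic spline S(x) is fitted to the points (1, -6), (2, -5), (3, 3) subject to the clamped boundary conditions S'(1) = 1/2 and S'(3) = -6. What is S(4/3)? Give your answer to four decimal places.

-6.2685

With M_i denoting the second derivative at x_i, h_i = 1, 1, and Δ_i = (y_(i+1) − y_i)/h_i = 1, 8:
  1·M_0 + 4·M_1 + 1·M_2 = 6(Δ_1 - Δ_0) = 42
Clamped end conditions give two more equations: 2h_0·M_0 + h_0·M_1 = 6(Δ_0 - S'(1)) = 3 and h_1·M_1 + 2h_1·M_2 = 6(S'(3) - Δ_1) = -84.
Forward elimination and back-substitution give M_0 = -49/4, M_1 = 55/2, M_2 = -223/4.
On [1, 2], S(x) = -6 + 1/2·(x - 1) - 49/8·(x - 1)² + 53/8·(x - 1)³.
With (x - 1) = 1/3: S(4/3) = -677/108.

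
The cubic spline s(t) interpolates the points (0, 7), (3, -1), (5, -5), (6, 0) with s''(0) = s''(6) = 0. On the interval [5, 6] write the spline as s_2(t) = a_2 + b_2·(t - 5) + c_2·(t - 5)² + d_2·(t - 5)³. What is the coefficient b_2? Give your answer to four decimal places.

2.5476

Let m_i = s''(x_i). Step sizes h_i = 3, 2, 1; slopes of the chords Δ_i = (y_(i+1) - y_i)/h_i = -8/3, -2, 5.
  3·m_0 + 10·m_1 + 2·m_2 = 6(Δ_1 - Δ_0) = 4
  2·m_1 + 6·m_2 + 1·m_3 = 6(Δ_2 - Δ_1) = 42
Natural end conditions: m_0 = m_3 = 0.
Solving: m_0 = 0, m_1 = -15/14, m_2 = 103/14, m_3 = 0.
On [5, 6], with s_2(t) = a_2 + b_2·(t - 5) + c_2·(t - 5)² + d_2·(t - 5)³: c_2 = m_2/2 = 103/28, d_2 = (m_3 - m_2)/(6h_2) = -103/84, b_2 = Δ_2 - h_2(2m_2 + m_3)/6 = 107/42.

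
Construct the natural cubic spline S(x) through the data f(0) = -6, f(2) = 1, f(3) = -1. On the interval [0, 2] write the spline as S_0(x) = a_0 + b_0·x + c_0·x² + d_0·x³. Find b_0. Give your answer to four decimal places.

5.3333

Write σ_i for S''(x_i). With h_i = 2, 1 and divided differences Δ_i = 7/2, -2, the continuity of S' gives the tridiagonal system
  2·σ_0 + 6·σ_1 + 1·σ_2 = 6(Δ_1 - Δ_0) = -33
Natural end conditions: σ_0 = σ_2 = 0.
Forward elimination and back-substitution give σ_0 = 0, σ_1 = -11/2, σ_2 = 0.
On [0, 2], with S_0(x) = a_0 + b_0·x + c_0·x² + d_0·x³: c_0 = σ_0/2 = 0, d_0 = (σ_1 - σ_0)/(6h_0) = -11/24, b_0 = Δ_0 - h_0(2σ_0 + σ_1)/6 = 16/3.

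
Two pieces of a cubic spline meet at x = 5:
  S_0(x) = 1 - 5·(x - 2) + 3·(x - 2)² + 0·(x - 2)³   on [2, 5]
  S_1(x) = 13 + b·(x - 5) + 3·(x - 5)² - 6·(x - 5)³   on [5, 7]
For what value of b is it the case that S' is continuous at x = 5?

13

S_0'(x) = -5 + 6·(x - 2) + 0·(x - 2)², so S_0'(5) = 13. On the right, S_1'(5) = b, so b = 13.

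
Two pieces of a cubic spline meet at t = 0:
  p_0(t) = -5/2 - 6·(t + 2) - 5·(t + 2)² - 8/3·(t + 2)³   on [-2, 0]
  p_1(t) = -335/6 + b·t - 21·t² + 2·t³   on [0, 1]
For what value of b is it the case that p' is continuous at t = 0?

p_0'(t) = -6 - 10·(t + 2) - 8·(t + 2)², so p_0'(0) = -58. On the right, p_1'(0) = b, so b = -58.

-58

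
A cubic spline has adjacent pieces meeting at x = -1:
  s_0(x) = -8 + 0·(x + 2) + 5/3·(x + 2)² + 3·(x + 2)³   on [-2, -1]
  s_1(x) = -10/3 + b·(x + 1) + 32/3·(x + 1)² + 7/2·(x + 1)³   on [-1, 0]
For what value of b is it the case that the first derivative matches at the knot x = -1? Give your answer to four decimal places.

12.3333

s_0'(x) = 0 + 10/3·(x + 2) + 9·(x + 2)², so s_0'(-1) = 37/3. On the right, s_1'(-1) = b, so b = 37/3.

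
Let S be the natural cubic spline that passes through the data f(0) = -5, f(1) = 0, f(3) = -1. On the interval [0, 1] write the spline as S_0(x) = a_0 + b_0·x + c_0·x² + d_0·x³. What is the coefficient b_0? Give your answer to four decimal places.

Write M_i for S''(x_i). With h_i = 1, 2 and divided differences Δ_i = 5, -1/2, the continuity of S' gives the tridiagonal system
  1·M_0 + 6·M_1 + 2·M_2 = 6(Δ_1 - Δ_0) = -33
Natural end conditions: M_0 = M_2 = 0.
Hence M_0 = 0, M_1 = -11/2, M_2 = 0.
On [0, 1], with S_0(x) = a_0 + b_0·x + c_0·x² + d_0·x³: c_0 = M_0/2 = 0, d_0 = (M_1 - M_0)/(6h_0) = -11/12, b_0 = Δ_0 - h_0(2M_0 + M_1)/6 = 71/12.

5.9167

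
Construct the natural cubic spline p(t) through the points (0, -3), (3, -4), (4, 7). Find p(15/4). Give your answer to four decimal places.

Let M_i = p''(x_i). Step sizes h_i = 3, 1; slopes of the chords Δ_i = (y_(i+1) - y_i)/h_i = -1/3, 11.
  3·M_0 + 8·M_1 + 1·M_2 = 6(Δ_1 - Δ_0) = 68
Natural end conditions: M_0 = M_2 = 0.
Solving: M_0 = 0, M_1 = 17/2, M_2 = 0.
On [3, 4], p(t) = -4 + 49/6·(t - 3) + 17/4·(t - 3)² - 17/12·(t - 3)³.
With (t - 3) = 3/4: p(15/4) = 1003/256.

3.9180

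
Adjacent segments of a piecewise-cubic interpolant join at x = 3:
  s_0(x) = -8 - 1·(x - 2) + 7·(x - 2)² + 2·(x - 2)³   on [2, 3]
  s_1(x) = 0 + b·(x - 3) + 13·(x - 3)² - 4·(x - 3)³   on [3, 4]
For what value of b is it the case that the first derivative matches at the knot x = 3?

s_0'(x) = -1 + 14·(x - 2) + 6·(x - 2)², so s_0'(3) = 19. On the right, s_1'(3) = b, so b = 19.

19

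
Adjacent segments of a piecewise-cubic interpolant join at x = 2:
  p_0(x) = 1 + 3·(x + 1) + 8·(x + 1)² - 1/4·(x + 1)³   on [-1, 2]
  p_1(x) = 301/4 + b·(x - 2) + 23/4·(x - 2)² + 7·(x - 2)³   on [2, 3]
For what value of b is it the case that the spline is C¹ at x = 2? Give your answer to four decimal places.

p_0'(x) = 3 + 16·(x + 1) - 3/4·(x + 1)², so p_0'(2) = 177/4. On the right, p_1'(2) = b, so b = 177/4.

44.2500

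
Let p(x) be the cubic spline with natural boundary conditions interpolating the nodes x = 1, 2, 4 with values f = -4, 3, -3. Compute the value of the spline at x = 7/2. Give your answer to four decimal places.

With M_i denoting the second derivative at x_i, h_i = 1, 2, and Δ_i = (y_(i+1) − y_i)/h_i = 7, -3:
  1·M_0 + 6·M_1 + 2·M_2 = 6(Δ_1 - Δ_0) = -60
Natural end conditions: M_0 = M_2 = 0.
Forward elimination and back-substitution give M_0 = 0, M_1 = -10, M_2 = 0.
On [2, 4], p(x) = 3 + 11/3·(x - 2) - 5·(x - 2)² + 5/6·(x - 2)³.
With (x - 2) = 3/2: p(7/2) = 1/16.

0.0625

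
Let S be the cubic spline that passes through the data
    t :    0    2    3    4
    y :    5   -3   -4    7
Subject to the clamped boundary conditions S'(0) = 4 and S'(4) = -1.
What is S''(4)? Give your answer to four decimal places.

-51.0909

Let M_i = S''(x_i). Step sizes h_i = 2, 1, 1; slopes of the chords Δ_i = (y_(i+1) - y_i)/h_i = -4, -1, 11.
  2·M_0 + 6·M_1 + 1·M_2 = 6(Δ_1 - Δ_0) = 18
  1·M_1 + 4·M_2 + 1·M_3 = 6(Δ_2 - Δ_1) = 72
Clamped end conditions give two more equations: 2h_0·M_0 + h_0·M_1 = 6(Δ_0 - S'(0)) = -48 and h_2·M_2 + 2h_2·M_3 = 6(S'(4) - Δ_2) = -72.
Hence M_0 = -145/11, M_1 = 26/11, M_2 = 332/11, M_3 = -562/11.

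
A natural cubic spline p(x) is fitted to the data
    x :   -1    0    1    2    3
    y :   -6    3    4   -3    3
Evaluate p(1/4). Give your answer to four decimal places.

4.3089

Put σ_i = p'' at the i-th knot. Here h = (1, 1, 1, 1) and Δ = (9, 1, -7, 6), so the interior equations h_(i-1)·σ_(i-1) + 2(h_(i-1)+h_i)·σ_i + h_i·σ_(i+1) = 6(Δ_i − Δ_(i-1)) read
  1·σ_0 + 4·σ_1 + 1·σ_2 = 6(Δ_1 - Δ_0) = -48
  1·σ_1 + 4·σ_2 + 1·σ_3 = 6(Δ_2 - Δ_1) = -48
  1·σ_2 + 4·σ_3 + 1·σ_4 = 6(Δ_3 - Δ_2) = 78
Natural end conditions: σ_0 = σ_4 = 0.
Forward elimination and back-substitution give σ_0 = 0, σ_1 = -225/28, σ_2 = -111/7, σ_3 = 657/28, σ_4 = 0.
On [0, 1], p(x) = 3 + 177/28·x - 225/56·x² - 73/56·x³.
With x = 1/4: p(1/4) = 15443/3584.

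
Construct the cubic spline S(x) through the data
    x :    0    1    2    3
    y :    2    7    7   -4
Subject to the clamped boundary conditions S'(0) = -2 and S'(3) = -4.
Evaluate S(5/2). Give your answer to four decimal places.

0.8917

Let M_i = S''(x_i). Step sizes h_i = 1, 1, 1; slopes of the chords Δ_i = (y_(i+1) - y_i)/h_i = 5, 0, -11.
  1·M_0 + 4·M_1 + 1·M_2 = 6(Δ_1 - Δ_0) = -30
  1·M_1 + 4·M_2 + 1·M_3 = 6(Δ_2 - Δ_1) = -66
Clamped end conditions give two more equations: 2h_0·M_0 + h_0·M_1 = 6(Δ_0 - S'(0)) = 42 and h_2·M_2 + 2h_2·M_3 = 6(S'(3) - Δ_2) = 42.
Solving the tridiagonal system: M_0 = 376/15, M_1 = -122/15, M_2 = -338/15, M_3 = 484/15.
On [2, 3], S(x) = 7 - 133/15·(x - 2) - 169/15·(x - 2)² + 137/15·(x - 2)³.
With (x - 2) = 1/2: S(5/2) = 107/120.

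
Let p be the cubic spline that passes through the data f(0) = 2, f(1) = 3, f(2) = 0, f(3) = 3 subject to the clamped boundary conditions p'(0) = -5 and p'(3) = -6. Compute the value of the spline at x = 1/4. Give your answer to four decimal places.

Put M_i = p'' at the i-th knot. Here h = (1, 1, 1) and Δ = (1, -3, 3), so the interior equations h_(i-1)·M_(i-1) + 2(h_(i-1)+h_i)·M_i + h_i·M_(i+1) = 6(Δ_i − Δ_(i-1)) read
  1·M_0 + 4·M_1 + 1·M_2 = 6(Δ_1 - Δ_0) = -24
  1·M_1 + 4·M_2 + 1·M_3 = 6(Δ_2 - Δ_1) = 36
Clamped end conditions give two more equations: 2h_0·M_0 + h_0·M_1 = 6(Δ_0 - p'(0)) = 36 and h_2·M_2 + 2h_2·M_3 = 6(p'(3) - Δ_2) = -54.
Hence M_0 = 82/3, M_1 = -56/3, M_2 = 70/3, M_3 = -116/3.
On [0, 1], p(x) = 2 - 5·x + 41/3·x² - 23/3·x³.
With x = 1/4: p(1/4) = 95/64.

1.4844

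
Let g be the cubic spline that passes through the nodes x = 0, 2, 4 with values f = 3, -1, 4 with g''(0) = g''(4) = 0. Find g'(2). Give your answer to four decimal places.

0.2500

Let M_i = g''(x_i). Step sizes h_i = 2, 2; slopes of the chords Δ_i = (y_(i+1) - y_i)/h_i = -2, 5/2.
  2·M_0 + 8·M_1 + 2·M_2 = 6(Δ_1 - Δ_0) = 27
Natural end conditions: M_0 = M_2 = 0.
Solving the tridiagonal system: M_0 = 0, M_1 = 27/8, M_2 = 0.
On [2, 4], g'(x) = b_1 + 2c_1·(x - 2) + 3d_1·(x - 2)² with b_1 = Δ_1 - h_1(2M_1 + M_2)/6 = 1/4, c_1 = M_1/2 = 27/16, d_1 = (M_2 - M_1)/(6h_1) = -9/32. So g'(2) = 1/4.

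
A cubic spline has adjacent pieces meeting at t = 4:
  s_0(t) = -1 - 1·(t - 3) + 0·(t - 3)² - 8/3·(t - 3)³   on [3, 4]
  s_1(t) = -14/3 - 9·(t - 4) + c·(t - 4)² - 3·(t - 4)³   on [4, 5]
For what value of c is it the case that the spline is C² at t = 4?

s_0''(t) = 0 - 16·(t - 3), so s_0''(4) = -16. On the right, s_1''(4) = 2c, so c = -8.

-8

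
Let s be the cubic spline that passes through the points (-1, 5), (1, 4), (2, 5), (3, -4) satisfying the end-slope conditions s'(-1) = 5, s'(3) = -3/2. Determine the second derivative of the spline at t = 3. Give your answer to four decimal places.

Put σ_i = s'' at the i-th knot. Here h = (2, 1, 1) and Δ = (-1/2, 1, -9), so the interior equations h_(i-1)·σ_(i-1) + 2(h_(i-1)+h_i)·σ_i + h_i·σ_(i+1) = 6(Δ_i − Δ_(i-1)) read
  2·σ_0 + 6·σ_1 + 1·σ_2 = 6(Δ_1 - Δ_0) = 9
  1·σ_1 + 4·σ_2 + 1·σ_3 = 6(Δ_2 - Δ_1) = -60
Clamped end conditions give two more equations: 2h_0·σ_0 + h_0·σ_1 = 6(Δ_0 - s'(-1)) = -33 and h_2·σ_2 + 2h_2·σ_3 = 6(s'(3) - Δ_2) = 45.
Solving the tridiagonal system: σ_0 = -148/11, σ_1 = 229/22, σ_2 = -292/11, σ_3 = 787/22.

35.7727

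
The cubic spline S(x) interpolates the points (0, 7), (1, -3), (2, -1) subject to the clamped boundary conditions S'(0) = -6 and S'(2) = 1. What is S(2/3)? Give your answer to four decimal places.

-0.1481

Write M_i for S''(x_i). With h_i = 1, 1 and divided differences Δ_i = -10, 2, the continuity of S' gives the tridiagonal system
  1·M_0 + 4·M_1 + 1·M_2 = 6(Δ_1 - Δ_0) = 72
Clamped end conditions give two more equations: 2h_0·M_0 + h_0·M_1 = 6(Δ_0 - S'(0)) = -24 and h_1·M_1 + 2h_1·M_2 = 6(S'(2) - Δ_1) = -6.
Solving: M_0 = -53/2, M_1 = 29, M_2 = -35/2.
On [0, 1], S(x) = 7 - 6·x - 53/4·x² + 37/4·x³.
With x = 2/3: S(2/3) = -4/27.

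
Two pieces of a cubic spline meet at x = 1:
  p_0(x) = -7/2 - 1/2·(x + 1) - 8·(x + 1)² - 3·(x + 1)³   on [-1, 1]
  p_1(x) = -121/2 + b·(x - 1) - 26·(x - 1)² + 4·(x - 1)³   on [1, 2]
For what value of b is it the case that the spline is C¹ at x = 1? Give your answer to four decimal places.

p_0'(x) = -1/2 - 16·(x + 1) - 9·(x + 1)², so p_0'(1) = -137/2. On the right, p_1'(1) = b, so b = -137/2.

-68.5000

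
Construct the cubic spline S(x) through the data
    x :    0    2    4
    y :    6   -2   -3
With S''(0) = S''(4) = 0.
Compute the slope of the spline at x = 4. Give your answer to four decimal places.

0.3750

Let m_i = S''(x_i). Step sizes h_i = 2, 2; slopes of the chords Δ_i = (y_(i+1) - y_i)/h_i = -4, -1/2.
  2·m_0 + 8·m_1 + 2·m_2 = 6(Δ_1 - Δ_0) = 21
Natural end conditions: m_0 = m_2 = 0.
Hence m_0 = 0, m_1 = 21/8, m_2 = 0.
On [2, 4], S'(x) = b_1 + 2c_1·(x - 2) + 3d_1·(x - 2)² with b_1 = Δ_1 - h_1(2m_1 + m_2)/6 = -9/4, c_1 = m_1/2 = 21/16, d_1 = (m_2 - m_1)/(6h_1) = -7/32. So S'(4) = 3/8.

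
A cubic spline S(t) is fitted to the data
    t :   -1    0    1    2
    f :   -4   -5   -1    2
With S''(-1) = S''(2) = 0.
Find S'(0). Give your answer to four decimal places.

1.8000

Write σ_i for S''(x_i). With h_i = 1, 1, 1 and divided differences Δ_i = -1, 4, 3, the continuity of S' gives the tridiagonal system
  1·σ_0 + 4·σ_1 + 1·σ_2 = 6(Δ_1 - Δ_0) = 30
  1·σ_1 + 4·σ_2 + 1·σ_3 = 6(Δ_2 - Δ_1) = -6
Natural end conditions: σ_0 = σ_3 = 0.
Solving the tridiagonal system: σ_0 = 0, σ_1 = 42/5, σ_2 = -18/5, σ_3 = 0.
On [0, 1], S'(t) = b_1 + 2c_1·t + 3d_1·t² with b_1 = Δ_1 - h_1(2σ_1 + σ_2)/6 = 9/5, c_1 = σ_1/2 = 21/5, d_1 = (σ_2 - σ_1)/(6h_1) = -2. So S'(0) = 9/5.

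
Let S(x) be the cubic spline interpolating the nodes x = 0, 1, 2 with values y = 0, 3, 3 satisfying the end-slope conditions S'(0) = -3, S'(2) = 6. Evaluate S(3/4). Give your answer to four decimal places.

Put M_i = S'' at the i-th knot. Here h = (1, 1) and Δ = (3, 0), so the interior equations h_(i-1)·M_(i-1) + 2(h_(i-1)+h_i)·M_i + h_i·M_(i+1) = 6(Δ_i − Δ_(i-1)) read
  1·M_0 + 4·M_1 + 1·M_2 = 6(Δ_1 - Δ_0) = -18
Clamped end conditions give two more equations: 2h_0·M_0 + h_0·M_1 = 6(Δ_0 - S'(0)) = 36 and h_1·M_1 + 2h_1·M_2 = 6(S'(2) - Δ_1) = 36.
Solving the tridiagonal system: M_0 = 27, M_1 = -18, M_2 = 27.
On [0, 1], S(x) = 0 - 3·x + 27/2·x² - 15/2·x³.
With x = 3/4: S(3/4) = 279/128.

2.1797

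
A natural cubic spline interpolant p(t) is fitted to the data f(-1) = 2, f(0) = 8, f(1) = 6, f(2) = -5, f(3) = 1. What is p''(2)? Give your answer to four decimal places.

30.3214

Write M_i for p''(x_i). With h_i = 1, 1, 1, 1 and divided differences Δ_i = 6, -2, -11, 6, the continuity of p' gives the tridiagonal system
  1·M_0 + 4·M_1 + 1·M_2 = 6(Δ_1 - Δ_0) = -48
  1·M_1 + 4·M_2 + 1·M_3 = 6(Δ_2 - Δ_1) = -54
  1·M_2 + 4·M_3 + 1·M_4 = 6(Δ_3 - Δ_2) = 102
Natural end conditions: M_0 = M_4 = 0.
Solving the tridiagonal system: M_0 = 0, M_1 = -201/28, M_2 = -135/7, M_3 = 849/28, M_4 = 0.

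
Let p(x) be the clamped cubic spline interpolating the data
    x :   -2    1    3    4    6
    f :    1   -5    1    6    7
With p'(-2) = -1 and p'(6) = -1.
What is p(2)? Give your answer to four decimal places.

-3.2839

Put M_i = p'' at the i-th knot. Here h = (3, 2, 1, 2) and Δ = (-2, 3, 5, 1/2), so the interior equations h_(i-1)·M_(i-1) + 2(h_(i-1)+h_i)·M_i + h_i·M_(i+1) = 6(Δ_i − Δ_(i-1)) read
  3·M_0 + 10·M_1 + 2·M_2 = 6(Δ_1 - Δ_0) = 30
  2·M_1 + 6·M_2 + 1·M_3 = 6(Δ_2 - Δ_1) = 12
  1·M_2 + 6·M_3 + 2·M_4 = 6(Δ_3 - Δ_2) = -27
Clamped end conditions give two more equations: 2h_0·M_0 + h_0·M_1 = 6(Δ_0 - p'(-2)) = -6 and h_3·M_3 + 2h_3·M_4 = 6(p'(6) - Δ_3) = -9.
Hence M_0 = -415/151, M_1 = 528/151, M_2 = 495/302, M_3 = -729/151, M_4 = 99/604.
On [1, 3], p(x) = -5 + 37/302·(x - 1) + 264/151·(x - 1)² - 187/1208·(x - 1)³.
With (x - 1) = 1: p(2) = -3967/1208.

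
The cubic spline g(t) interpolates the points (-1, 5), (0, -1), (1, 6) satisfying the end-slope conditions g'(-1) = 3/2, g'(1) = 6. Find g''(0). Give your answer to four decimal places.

34.5000

Write σ_i for g''(x_i). With h_i = 1, 1 and divided differences Δ_i = -6, 7, the continuity of g' gives the tridiagonal system
  1·σ_0 + 4·σ_1 + 1·σ_2 = 6(Δ_1 - Δ_0) = 78
Clamped end conditions give two more equations: 2h_0·σ_0 + h_0·σ_1 = 6(Δ_0 - g'(-1)) = -45 and h_1·σ_1 + 2h_1·σ_2 = 6(g'(1) - Δ_1) = -6.
Solving the tridiagonal system: σ_0 = -159/4, σ_1 = 69/2, σ_2 = -81/4.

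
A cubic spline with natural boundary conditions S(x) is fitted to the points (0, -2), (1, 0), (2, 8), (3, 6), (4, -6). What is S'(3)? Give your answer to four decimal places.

Let M_i = S''(x_i). Step sizes h_i = 1, 1, 1, 1; slopes of the chords Δ_i = (y_(i+1) - y_i)/h_i = 2, 8, -2, -12.
  1·M_0 + 4·M_1 + 1·M_2 = 6(Δ_1 - Δ_0) = 36
  1·M_1 + 4·M_2 + 1·M_3 = 6(Δ_2 - Δ_1) = -60
  1·M_2 + 4·M_3 + 1·M_4 = 6(Δ_3 - Δ_2) = -60
Natural end conditions: M_0 = M_4 = 0.
Hence M_0 = 0, M_1 = 90/7, M_2 = -108/7, M_3 = -78/7, M_4 = 0.
On [3, 4], S'(x) = b_3 + 2c_3·(x - 3) + 3d_3·(x - 3)² with b_3 = Δ_3 - h_3(2M_3 + M_4)/6 = -58/7, c_3 = M_3/2 = -39/7, d_3 = (M_4 - M_3)/(6h_3) = 13/7. So S'(3) = -58/7.

-8.2857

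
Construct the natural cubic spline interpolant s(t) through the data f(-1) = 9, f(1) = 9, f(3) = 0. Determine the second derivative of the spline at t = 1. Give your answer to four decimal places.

Put M_i = s'' at the i-th knot. Here h = (2, 2) and Δ = (0, -9/2), so the interior equations h_(i-1)·M_(i-1) + 2(h_(i-1)+h_i)·M_i + h_i·M_(i+1) = 6(Δ_i − Δ_(i-1)) read
  2·M_0 + 8·M_1 + 2·M_2 = 6(Δ_1 - Δ_0) = -27
Natural end conditions: M_0 = M_2 = 0.
Solving the tridiagonal system: M_0 = 0, M_1 = -27/8, M_2 = 0.

-3.3750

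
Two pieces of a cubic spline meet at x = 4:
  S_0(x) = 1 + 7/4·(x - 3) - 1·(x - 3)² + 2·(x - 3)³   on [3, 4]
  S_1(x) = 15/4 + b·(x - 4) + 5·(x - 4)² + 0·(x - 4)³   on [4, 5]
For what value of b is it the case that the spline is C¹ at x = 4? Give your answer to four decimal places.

5.7500

S_0'(x) = 7/4 - 2·(x - 3) + 6·(x - 3)², so S_0'(4) = 23/4. On the right, S_1'(4) = b, so b = 23/4.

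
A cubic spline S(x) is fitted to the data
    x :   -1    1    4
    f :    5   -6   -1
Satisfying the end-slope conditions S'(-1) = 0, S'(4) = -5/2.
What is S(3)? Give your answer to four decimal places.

-1.9519

Write M_i for S''(x_i). With h_i = 2, 3 and divided differences Δ_i = -11/2, 5/3, the continuity of S' gives the tridiagonal system
  2·M_0 + 10·M_1 + 3·M_2 = 6(Δ_1 - Δ_0) = 43
Clamped end conditions give two more equations: 2h_0·M_0 + h_0·M_1 = 6(Δ_0 - S'(-1)) = -33 and h_1·M_1 + 2h_1·M_2 = 6(S'(4) - Δ_1) = -25.
Forward elimination and back-substitution give M_0 = -261/20, M_1 = 48/5, M_2 = -269/30.
On [1, 4], S(x) = -6 - 69/20·(x - 1) + 24/5·(x - 1)² - 557/540·(x - 1)³.
With (x - 1) = 2: S(3) = -527/270.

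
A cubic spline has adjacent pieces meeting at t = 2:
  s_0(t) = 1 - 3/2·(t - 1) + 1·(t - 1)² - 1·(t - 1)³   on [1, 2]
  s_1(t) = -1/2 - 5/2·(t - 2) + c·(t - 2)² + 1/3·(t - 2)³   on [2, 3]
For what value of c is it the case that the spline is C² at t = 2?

s_0''(t) = 2 - 6·(t - 1), so s_0''(2) = -4. On the right, s_1''(2) = 2c, so c = -2.

-2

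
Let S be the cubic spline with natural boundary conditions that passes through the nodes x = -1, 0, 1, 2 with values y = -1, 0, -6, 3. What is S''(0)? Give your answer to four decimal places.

-17.2000

Put M_i = S'' at the i-th knot. Here h = (1, 1, 1) and Δ = (1, -6, 9), so the interior equations h_(i-1)·M_(i-1) + 2(h_(i-1)+h_i)·M_i + h_i·M_(i+1) = 6(Δ_i − Δ_(i-1)) read
  1·M_0 + 4·M_1 + 1·M_2 = 6(Δ_1 - Δ_0) = -42
  1·M_1 + 4·M_2 + 1·M_3 = 6(Δ_2 - Δ_1) = 90
Natural end conditions: M_0 = M_3 = 0.
Solving the tridiagonal system: M_0 = 0, M_1 = -86/5, M_2 = 134/5, M_3 = 0.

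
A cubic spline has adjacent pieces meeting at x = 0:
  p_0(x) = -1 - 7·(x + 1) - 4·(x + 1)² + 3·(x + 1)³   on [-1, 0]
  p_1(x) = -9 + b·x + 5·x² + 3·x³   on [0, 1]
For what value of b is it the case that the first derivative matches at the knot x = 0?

p_0'(x) = -7 - 8·(x + 1) + 9·(x + 1)², so p_0'(0) = -6. On the right, p_1'(0) = b, so b = -6.

-6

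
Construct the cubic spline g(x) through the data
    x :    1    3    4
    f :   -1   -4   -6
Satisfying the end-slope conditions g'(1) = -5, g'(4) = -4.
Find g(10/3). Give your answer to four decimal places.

Let M_i = g''(x_i). Step sizes h_i = 2, 1; slopes of the chords Δ_i = (y_(i+1) - y_i)/h_i = -3/2, -2.
  2·M_0 + 6·M_1 + 1·M_2 = 6(Δ_1 - Δ_0) = -3
Clamped end conditions give two more equations: 2h_0·M_0 + h_0·M_1 = 6(Δ_0 - g'(1)) = 21 and h_1·M_1 + 2h_1·M_2 = 6(g'(4) - Δ_1) = -12.
Solving: M_0 = 73/12, M_1 = -5/3, M_2 = -31/6.
On [3, 4], g(x) = -4 - 7/12·(x - 3) - 5/6·(x - 3)² - 7/12·(x - 3)³.
With (x - 3) = 1/3: g(10/3) = -349/81.

-4.3086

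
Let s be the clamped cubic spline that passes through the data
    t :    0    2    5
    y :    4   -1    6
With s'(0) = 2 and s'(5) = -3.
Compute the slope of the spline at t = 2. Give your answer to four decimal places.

With σ_i denoting the second derivative at x_i, h_i = 2, 3, and Δ_i = (y_(i+1) − y_i)/h_i = -5/2, 7/3:
  2·σ_0 + 10·σ_1 + 3·σ_2 = 6(Δ_1 - Δ_0) = 29
Clamped end conditions give two more equations: 2h_0·σ_0 + h_0·σ_1 = 6(Δ_0 - s'(0)) = -27 and h_1·σ_1 + 2h_1·σ_2 = 6(s'(5) - Δ_1) = -32.
Solving the tridiagonal system: σ_0 = -213/20, σ_1 = 39/5, σ_2 = -277/30.
On [2, 5], s'(t) = b_1 + 2c_1·(t - 2) + 3d_1·(t - 2)² with b_1 = Δ_1 - h_1(2σ_1 + σ_2)/6 = -17/20, c_1 = σ_1/2 = 39/10, d_1 = (σ_2 - σ_1)/(6h_1) = -511/540. So s'(2) = -17/20.

-0.8500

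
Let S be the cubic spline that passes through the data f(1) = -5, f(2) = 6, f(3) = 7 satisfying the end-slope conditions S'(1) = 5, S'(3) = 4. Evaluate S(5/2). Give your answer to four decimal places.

6.8438

Put σ_i = S'' at the i-th knot. Here h = (1, 1) and Δ = (11, 1), so the interior equations h_(i-1)·σ_(i-1) + 2(h_(i-1)+h_i)·σ_i + h_i·σ_(i+1) = 6(Δ_i − Δ_(i-1)) read
  1·σ_0 + 4·σ_1 + 1·σ_2 = 6(Δ_1 - Δ_0) = -60
Clamped end conditions give two more equations: 2h_0·σ_0 + h_0·σ_1 = 6(Δ_0 - S'(1)) = 36 and h_1·σ_1 + 2h_1·σ_2 = 6(S'(3) - Δ_1) = 18.
Solving: σ_0 = 65/2, σ_1 = -29, σ_2 = 47/2.
On [2, 3], S(x) = 6 + 27/4·(x - 2) - 29/2·(x - 2)² + 35/4·(x - 2)³.
With (x - 2) = 1/2: S(5/2) = 219/32.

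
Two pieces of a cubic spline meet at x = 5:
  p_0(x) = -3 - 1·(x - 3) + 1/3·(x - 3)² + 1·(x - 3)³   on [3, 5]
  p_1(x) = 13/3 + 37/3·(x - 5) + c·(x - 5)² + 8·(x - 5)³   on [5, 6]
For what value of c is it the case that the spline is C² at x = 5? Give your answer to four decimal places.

p_0''(x) = 2/3 + 6·(x - 3), so p_0''(5) = 38/3. On the right, p_1''(5) = 2c, so c = 19/3.

6.3333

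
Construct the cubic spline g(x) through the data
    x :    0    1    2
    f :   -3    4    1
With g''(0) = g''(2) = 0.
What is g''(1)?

With M_i denoting the second derivative at x_i, h_i = 1, 1, and Δ_i = (y_(i+1) − y_i)/h_i = 7, -3:
  1·M_0 + 4·M_1 + 1·M_2 = 6(Δ_1 - Δ_0) = -60
Natural end conditions: M_0 = M_2 = 0.
Forward elimination and back-substitution give M_0 = 0, M_1 = -15, M_2 = 0.

-15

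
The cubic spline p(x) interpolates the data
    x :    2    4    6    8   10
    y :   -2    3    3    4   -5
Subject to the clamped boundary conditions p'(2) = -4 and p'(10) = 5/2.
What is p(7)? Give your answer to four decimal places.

Put m_i = p'' at the i-th knot. Here h = (2, 2, 2, 2) and Δ = (5/2, 0, 1/2, -9/2), so the interior equations h_(i-1)·m_(i-1) + 2(h_(i-1)+h_i)·m_i + h_i·m_(i+1) = 6(Δ_i − Δ_(i-1)) read
  2·m_0 + 8·m_1 + 2·m_2 = 6(Δ_1 - Δ_0) = -15
  2·m_1 + 8·m_2 + 2·m_3 = 6(Δ_2 - Δ_1) = 3
  2·m_2 + 8·m_3 + 2·m_4 = 6(Δ_3 - Δ_2) = -30
Clamped end conditions give two more equations: 2h_0·m_0 + h_0·m_1 = 6(Δ_0 - p'(2)) = 39 and h_3·m_3 + 2h_3·m_4 = 6(p'(10) - Δ_3) = 42.
Solving the tridiagonal system: m_0 = 179/14, m_1 = -85/14, m_2 = 4, m_3 = -59/7, m_4 = 103/7.
On [6, 8], p(x) = 3 + 9/14·(x - 6) + 2·(x - 6)² - 29/28·(x - 6)³.
With (x - 6) = 1: p(7) = 129/28.

4.6071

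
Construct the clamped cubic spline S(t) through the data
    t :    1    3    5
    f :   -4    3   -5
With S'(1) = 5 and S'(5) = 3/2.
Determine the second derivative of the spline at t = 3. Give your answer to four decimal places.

-9.5000

Put M_i = S'' at the i-th knot. Here h = (2, 2) and Δ = (7/2, -4), so the interior equations h_(i-1)·M_(i-1) + 2(h_(i-1)+h_i)·M_i + h_i·M_(i+1) = 6(Δ_i − Δ_(i-1)) read
  2·M_0 + 8·M_1 + 2·M_2 = 6(Δ_1 - Δ_0) = -45
Clamped end conditions give two more equations: 2h_0·M_0 + h_0·M_1 = 6(Δ_0 - S'(1)) = -9 and h_1·M_1 + 2h_1·M_2 = 6(S'(5) - Δ_1) = 33.
Solving the tridiagonal system: M_0 = 5/2, M_1 = -19/2, M_2 = 13.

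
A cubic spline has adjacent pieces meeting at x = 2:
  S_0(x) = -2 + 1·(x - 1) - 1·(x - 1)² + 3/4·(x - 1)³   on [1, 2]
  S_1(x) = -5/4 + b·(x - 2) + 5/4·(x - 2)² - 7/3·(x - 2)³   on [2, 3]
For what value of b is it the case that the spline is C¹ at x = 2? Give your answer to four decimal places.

1.2500

S_0'(x) = 1 - 2·(x - 1) + 9/4·(x - 1)², so S_0'(2) = 5/4. On the right, S_1'(2) = b, so b = 5/4.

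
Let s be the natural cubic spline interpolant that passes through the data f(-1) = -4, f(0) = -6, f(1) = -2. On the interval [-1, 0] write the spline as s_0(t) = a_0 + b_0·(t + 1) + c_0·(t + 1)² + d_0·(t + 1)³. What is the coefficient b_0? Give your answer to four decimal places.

-3.5000

Write M_i for s''(x_i). With h_i = 1, 1 and divided differences Δ_i = -2, 4, the continuity of s' gives the tridiagonal system
  1·M_0 + 4·M_1 + 1·M_2 = 6(Δ_1 - Δ_0) = 36
Natural end conditions: M_0 = M_2 = 0.
Forward elimination and back-substitution give M_0 = 0, M_1 = 9, M_2 = 0.
On [-1, 0], with s_0(t) = a_0 + b_0·(t + 1) + c_0·(t + 1)² + d_0·(t + 1)³: c_0 = M_0/2 = 0, d_0 = (M_1 - M_0)/(6h_0) = 3/2, b_0 = Δ_0 - h_0(2M_0 + M_1)/6 = -7/2.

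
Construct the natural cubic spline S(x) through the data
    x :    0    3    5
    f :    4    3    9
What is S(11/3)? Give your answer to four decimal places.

Let M_i = S''(x_i). Step sizes h_i = 3, 2; slopes of the chords Δ_i = (y_(i+1) - y_i)/h_i = -1/3, 3.
  3·M_0 + 10·M_1 + 2·M_2 = 6(Δ_1 - Δ_0) = 20
Natural end conditions: M_0 = M_2 = 0.
Solving the tridiagonal system: M_0 = 0, M_1 = 2, M_2 = 0.
On [3, 5], S(x) = 3 + 5/3·(x - 3) + 1·(x - 3)² - 1/6·(x - 3)³.
With (x - 3) = 2/3: S(11/3) = 365/81.

4.5062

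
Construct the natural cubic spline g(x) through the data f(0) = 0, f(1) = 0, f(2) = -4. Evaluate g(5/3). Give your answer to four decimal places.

With M_i denoting the second derivative at x_i, h_i = 1, 1, and Δ_i = (y_(i+1) − y_i)/h_i = 0, -4:
  1·M_0 + 4·M_1 + 1·M_2 = 6(Δ_1 - Δ_0) = -24
Natural end conditions: M_0 = M_2 = 0.
Forward elimination and back-substitution give M_0 = 0, M_1 = -6, M_2 = 0.
On [1, 2], g(x) = 0 - 2·(x - 1) - 3·(x - 1)² + 1·(x - 1)³.
With (x - 1) = 2/3: g(5/3) = -64/27.

-2.3704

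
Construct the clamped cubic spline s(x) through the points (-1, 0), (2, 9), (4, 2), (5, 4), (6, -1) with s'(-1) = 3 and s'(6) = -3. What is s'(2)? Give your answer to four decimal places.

-2.3221

With m_i denoting the second derivative at x_i, h_i = 3, 2, 1, 1, and Δ_i = (y_(i+1) − y_i)/h_i = 3, -7/2, 2, -5:
  3·m_0 + 10·m_1 + 2·m_2 = 6(Δ_1 - Δ_0) = -39
  2·m_1 + 6·m_2 + 1·m_3 = 6(Δ_2 - Δ_1) = 33
  1·m_2 + 4·m_3 + 1·m_4 = 6(Δ_3 - Δ_2) = -42
Clamped end conditions give two more equations: 2h_0·m_0 + h_0·m_1 = 6(Δ_0 - s'(-1)) = 0 and h_3·m_3 + 2h_3·m_4 = 6(s'(6) - Δ_3) = 12.
Solving: m_0 = 369/104, m_1 = -369/52, m_2 = 2217/208, m_3 = -1743/104, m_4 = 2991/208.
On [2, 4], s'(x) = b_1 + 2c_1·(x - 2) + 3d_1·(x - 2)² with b_1 = Δ_1 - h_1(2m_1 + m_2)/6 = -483/208, c_1 = m_1/2 = -369/104, d_1 = (m_2 - m_1)/(6h_1) = 1231/832. So s'(2) = -483/208.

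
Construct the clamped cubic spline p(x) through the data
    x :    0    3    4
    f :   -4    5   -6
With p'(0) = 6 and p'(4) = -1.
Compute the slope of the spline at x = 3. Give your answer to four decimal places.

-11.6250

Put M_i = p'' at the i-th knot. Here h = (3, 1) and Δ = (3, -11), so the interior equations h_(i-1)·M_(i-1) + 2(h_(i-1)+h_i)·M_i + h_i·M_(i+1) = 6(Δ_i − Δ_(i-1)) read
  3·M_0 + 8·M_1 + 1·M_2 = 6(Δ_1 - Δ_0) = -84
Clamped end conditions give two more equations: 2h_0·M_0 + h_0·M_1 = 6(Δ_0 - p'(0)) = -18 and h_1·M_1 + 2h_1·M_2 = 6(p'(4) - Δ_1) = 60.
Solving: M_0 = 23/4, M_1 = -35/2, M_2 = 155/4.
On [3, 4], p'(x) = b_1 + 2c_1·(x - 3) + 3d_1·(x - 3)² with b_1 = Δ_1 - h_1(2M_1 + M_2)/6 = -93/8, c_1 = M_1/2 = -35/4, d_1 = (M_2 - M_1)/(6h_1) = 75/8. So p'(3) = -93/8.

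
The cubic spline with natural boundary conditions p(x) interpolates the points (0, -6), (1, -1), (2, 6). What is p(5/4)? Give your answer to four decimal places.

Let M_i = p''(x_i). Step sizes h_i = 1, 1; slopes of the chords Δ_i = (y_(i+1) - y_i)/h_i = 5, 7.
  1·M_0 + 4·M_1 + 1·M_2 = 6(Δ_1 - Δ_0) = 12
Natural end conditions: M_0 = M_2 = 0.
Forward elimination and back-substitution give M_0 = 0, M_1 = 3, M_2 = 0.
On [1, 2], p(x) = -1 + 6·(x - 1) + 3/2·(x - 1)² - 1/2·(x - 1)³.
With (x - 1) = 1/4: p(5/4) = 75/128.

0.5859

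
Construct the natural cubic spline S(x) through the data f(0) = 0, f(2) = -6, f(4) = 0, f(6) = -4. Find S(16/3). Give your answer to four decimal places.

Let m_i = S''(x_i). Step sizes h_i = 2, 2, 2; slopes of the chords Δ_i = (y_(i+1) - y_i)/h_i = -3, 3, -2.
  2·m_0 + 8·m_1 + 2·m_2 = 6(Δ_1 - Δ_0) = 36
  2·m_1 + 8·m_2 + 2·m_3 = 6(Δ_2 - Δ_1) = -30
Natural end conditions: m_0 = m_3 = 0.
Solving: m_0 = 0, m_1 = 29/5, m_2 = -26/5, m_3 = 0.
On [4, 6], S(x) = 0 + 22/15·(x - 4) - 13/5·(x - 4)² + 13/30·(x - 4)³.
With (x - 4) = 4/3: S(16/3) = -664/405.

-1.6395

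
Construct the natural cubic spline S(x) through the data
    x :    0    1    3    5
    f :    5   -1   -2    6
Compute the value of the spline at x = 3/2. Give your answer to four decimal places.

Let M_i = S''(x_i). Step sizes h_i = 1, 2, 2; slopes of the chords Δ_i = (y_(i+1) - y_i)/h_i = -6, -1/2, 4.
  1·M_0 + 6·M_1 + 2·M_2 = 6(Δ_1 - Δ_0) = 33
  2·M_1 + 8·M_2 + 2·M_3 = 6(Δ_2 - Δ_1) = 27
Natural end conditions: M_0 = M_3 = 0.
Forward elimination and back-substitution give M_0 = 0, M_1 = 105/22, M_2 = 24/11, M_3 = 0.
On [1, 3], S(x) = -1 - 97/22·(x - 1) + 105/44·(x - 1)² - 19/88·(x - 1)³.
With (x - 1) = 1/2: S(3/2) = -1855/704.

-2.6349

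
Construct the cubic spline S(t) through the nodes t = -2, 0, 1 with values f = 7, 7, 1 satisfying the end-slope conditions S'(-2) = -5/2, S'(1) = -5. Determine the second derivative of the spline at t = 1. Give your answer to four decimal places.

8.1667

Put M_i = S'' at the i-th knot. Here h = (2, 1) and Δ = (0, -6), so the interior equations h_(i-1)·M_(i-1) + 2(h_(i-1)+h_i)·M_i + h_i·M_(i+1) = 6(Δ_i − Δ_(i-1)) read
  2·M_0 + 6·M_1 + 1·M_2 = 6(Δ_1 - Δ_0) = -36
Clamped end conditions give two more equations: 2h_0·M_0 + h_0·M_1 = 6(Δ_0 - S'(-2)) = 15 and h_1·M_1 + 2h_1·M_2 = 6(S'(1) - Δ_1) = 6.
Solving: M_0 = 107/12, M_1 = -31/3, M_2 = 49/6.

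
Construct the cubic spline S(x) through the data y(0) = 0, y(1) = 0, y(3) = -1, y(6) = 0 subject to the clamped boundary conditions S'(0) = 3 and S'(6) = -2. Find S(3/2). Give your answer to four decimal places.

Put m_i = S'' at the i-th knot. Here h = (1, 2, 3) and Δ = (0, -1/2, 1/3), so the interior equations h_(i-1)·m_(i-1) + 2(h_(i-1)+h_i)·m_i + h_i·m_(i+1) = 6(Δ_i − Δ_(i-1)) read
  1·m_0 + 6·m_1 + 2·m_2 = 6(Δ_1 - Δ_0) = -3
  2·m_1 + 10·m_2 + 3·m_3 = 6(Δ_2 - Δ_1) = 5
Clamped end conditions give two more equations: 2h_0·m_0 + h_0·m_1 = 6(Δ_0 - S'(0)) = -18 and h_2·m_2 + 2h_2·m_3 = 6(S'(6) - Δ_2) = -14.
Solving the tridiagonal system: m_0 = -177/19, m_1 = 12/19, m_2 = 24/19, m_3 = -169/57.
On [1, 3], S(x) = 0 - 51/38·(x - 1) + 6/19·(x - 1)² + 1/19·(x - 1)³.
With (x - 1) = 1/2: S(3/2) = -89/152.

-0.5855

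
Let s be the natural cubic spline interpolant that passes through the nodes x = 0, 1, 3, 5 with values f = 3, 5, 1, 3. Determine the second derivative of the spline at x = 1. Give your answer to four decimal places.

With σ_i denoting the second derivative at x_i, h_i = 1, 2, 2, and Δ_i = (y_(i+1) − y_i)/h_i = 2, -2, 1:
  1·σ_0 + 6·σ_1 + 2·σ_2 = 6(Δ_1 - Δ_0) = -24
  2·σ_1 + 8·σ_2 + 2·σ_3 = 6(Δ_2 - Δ_1) = 18
Natural end conditions: σ_0 = σ_3 = 0.
Forward elimination and back-substitution give σ_0 = 0, σ_1 = -57/11, σ_2 = 39/11, σ_3 = 0.

-5.1818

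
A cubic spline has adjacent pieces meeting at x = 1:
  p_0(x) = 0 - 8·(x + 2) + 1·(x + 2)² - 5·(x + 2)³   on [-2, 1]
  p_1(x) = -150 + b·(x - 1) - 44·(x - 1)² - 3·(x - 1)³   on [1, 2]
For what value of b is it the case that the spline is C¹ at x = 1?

-137

p_0'(x) = -8 + 2·(x + 2) - 15·(x + 2)², so p_0'(1) = -137. On the right, p_1'(1) = b, so b = -137.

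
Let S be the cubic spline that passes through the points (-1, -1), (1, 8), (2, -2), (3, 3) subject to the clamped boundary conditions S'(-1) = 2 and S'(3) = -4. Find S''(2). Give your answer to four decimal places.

Put M_i = S'' at the i-th knot. Here h = (2, 1, 1) and Δ = (9/2, -10, 5), so the interior equations h_(i-1)·M_(i-1) + 2(h_(i-1)+h_i)·M_i + h_i·M_(i+1) = 6(Δ_i − Δ_(i-1)) read
  2·M_0 + 6·M_1 + 1·M_2 = 6(Δ_1 - Δ_0) = -87
  1·M_1 + 4·M_2 + 1·M_3 = 6(Δ_2 - Δ_1) = 90
Clamped end conditions give two more equations: 2h_0·M_0 + h_0·M_1 = 6(Δ_0 - S'(-1)) = 15 and h_2·M_2 + 2h_2·M_3 = 6(S'(3) - Δ_2) = -54.
Forward elimination and back-substitution give M_0 = 381/22, M_1 = -597/22, M_2 = 453/11, M_3 = -1047/22.

41.1818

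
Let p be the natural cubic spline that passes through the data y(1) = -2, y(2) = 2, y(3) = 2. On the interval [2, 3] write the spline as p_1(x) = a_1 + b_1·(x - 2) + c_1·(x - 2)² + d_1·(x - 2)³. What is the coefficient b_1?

2

With m_i denoting the second derivative at x_i, h_i = 1, 1, and Δ_i = (y_(i+1) − y_i)/h_i = 4, 0:
  1·m_0 + 4·m_1 + 1·m_2 = 6(Δ_1 - Δ_0) = -24
Natural end conditions: m_0 = m_2 = 0.
Solving the tridiagonal system: m_0 = 0, m_1 = -6, m_2 = 0.
On [2, 3], with p_1(x) = a_1 + b_1·(x - 2) + c_1·(x - 2)² + d_1·(x - 2)³: c_1 = m_1/2 = -3, d_1 = (m_2 - m_1)/(6h_1) = 1, b_1 = Δ_1 - h_1(2m_1 + m_2)/6 = 2.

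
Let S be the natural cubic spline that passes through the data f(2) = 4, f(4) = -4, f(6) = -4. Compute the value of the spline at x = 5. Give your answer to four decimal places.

-4.7500

Let M_i = S''(x_i). Step sizes h_i = 2, 2; slopes of the chords Δ_i = (y_(i+1) - y_i)/h_i = -4, 0.
  2·M_0 + 8·M_1 + 2·M_2 = 6(Δ_1 - Δ_0) = 24
Natural end conditions: M_0 = M_2 = 0.
Solving: M_0 = 0, M_1 = 3, M_2 = 0.
On [4, 6], S(x) = -4 - 2·(x - 4) + 3/2·(x - 4)² - 1/4·(x - 4)³.
With (x - 4) = 1: S(5) = -19/4.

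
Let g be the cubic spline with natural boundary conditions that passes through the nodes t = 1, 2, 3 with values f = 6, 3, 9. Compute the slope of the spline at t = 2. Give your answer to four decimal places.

1.5000

Let M_i = g''(x_i). Step sizes h_i = 1, 1; slopes of the chords Δ_i = (y_(i+1) - y_i)/h_i = -3, 6.
  1·M_0 + 4·M_1 + 1·M_2 = 6(Δ_1 - Δ_0) = 54
Natural end conditions: M_0 = M_2 = 0.
Hence M_0 = 0, M_1 = 27/2, M_2 = 0.
On [2, 3], g'(t) = b_1 + 2c_1·(t - 2) + 3d_1·(t - 2)² with b_1 = Δ_1 - h_1(2M_1 + M_2)/6 = 3/2, c_1 = M_1/2 = 27/4, d_1 = (M_2 - M_1)/(6h_1) = -9/4. So g'(2) = 3/2.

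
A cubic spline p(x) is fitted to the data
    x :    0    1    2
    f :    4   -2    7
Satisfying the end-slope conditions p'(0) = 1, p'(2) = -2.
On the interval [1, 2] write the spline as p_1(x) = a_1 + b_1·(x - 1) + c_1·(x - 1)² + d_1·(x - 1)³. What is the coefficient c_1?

Put M_i = p'' at the i-th knot. Here h = (1, 1) and Δ = (-6, 9), so the interior equations h_(i-1)·M_(i-1) + 2(h_(i-1)+h_i)·M_i + h_i·M_(i+1) = 6(Δ_i − Δ_(i-1)) read
  1·M_0 + 4·M_1 + 1·M_2 = 6(Δ_1 - Δ_0) = 90
Clamped end conditions give two more equations: 2h_0·M_0 + h_0·M_1 = 6(Δ_0 - p'(0)) = -42 and h_1·M_1 + 2h_1·M_2 = 6(p'(2) - Δ_1) = -66.
Hence M_0 = -45, M_1 = 48, M_2 = -57.
On [1, 2], with p_1(x) = a_1 + b_1·(x - 1) + c_1·(x - 1)² + d_1·(x - 1)³: c_1 = M_1/2 = 24, d_1 = (M_2 - M_1)/(6h_1) = -35/2, b_1 = Δ_1 - h_1(2M_1 + M_2)/6 = 5/2.

24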